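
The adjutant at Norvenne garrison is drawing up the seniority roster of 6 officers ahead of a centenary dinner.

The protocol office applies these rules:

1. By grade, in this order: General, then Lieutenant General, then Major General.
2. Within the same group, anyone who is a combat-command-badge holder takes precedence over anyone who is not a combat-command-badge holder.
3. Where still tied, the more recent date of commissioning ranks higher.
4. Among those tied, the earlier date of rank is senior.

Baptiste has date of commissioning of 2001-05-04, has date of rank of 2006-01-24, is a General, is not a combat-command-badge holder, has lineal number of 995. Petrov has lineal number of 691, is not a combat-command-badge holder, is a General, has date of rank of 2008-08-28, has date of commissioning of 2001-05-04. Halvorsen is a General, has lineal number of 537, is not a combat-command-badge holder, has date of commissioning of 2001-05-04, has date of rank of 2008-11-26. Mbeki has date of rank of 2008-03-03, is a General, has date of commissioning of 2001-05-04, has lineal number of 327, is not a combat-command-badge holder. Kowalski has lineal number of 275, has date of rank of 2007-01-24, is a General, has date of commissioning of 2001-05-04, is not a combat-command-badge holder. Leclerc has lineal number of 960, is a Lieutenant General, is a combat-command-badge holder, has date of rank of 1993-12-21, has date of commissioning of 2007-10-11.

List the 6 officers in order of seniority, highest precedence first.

Baptiste, Kowalski, Mbeki, Petrov, Halvorsen, Leclerc

By grade: Baptiste, Kowalski, Mbeki, Petrov and Halvorsen (General); then Leclerc (Lieutenant General).
Baptiste, Kowalski, Mbeki, Petrov and Halvorsen are each not a combat-command-badge holder, so the next rule applies.
Baptiste, Kowalski, Mbeki, Petrov and Halvorsen all have date of commissioning 2001-05-04, so the next rule applies.
Among Baptiste, Kowalski, Mbeki, Petrov and Halvorsen, by date of rank (earlier first): Baptiste (2006-01-24) before Kowalski (2007-01-24) before Mbeki (2008-03-03) before Petrov (2008-08-28) before Halvorsen (2008-11-26).
Full order: Baptiste, Kowalski, Mbeki, Petrov, Halvorsen, Leclerc.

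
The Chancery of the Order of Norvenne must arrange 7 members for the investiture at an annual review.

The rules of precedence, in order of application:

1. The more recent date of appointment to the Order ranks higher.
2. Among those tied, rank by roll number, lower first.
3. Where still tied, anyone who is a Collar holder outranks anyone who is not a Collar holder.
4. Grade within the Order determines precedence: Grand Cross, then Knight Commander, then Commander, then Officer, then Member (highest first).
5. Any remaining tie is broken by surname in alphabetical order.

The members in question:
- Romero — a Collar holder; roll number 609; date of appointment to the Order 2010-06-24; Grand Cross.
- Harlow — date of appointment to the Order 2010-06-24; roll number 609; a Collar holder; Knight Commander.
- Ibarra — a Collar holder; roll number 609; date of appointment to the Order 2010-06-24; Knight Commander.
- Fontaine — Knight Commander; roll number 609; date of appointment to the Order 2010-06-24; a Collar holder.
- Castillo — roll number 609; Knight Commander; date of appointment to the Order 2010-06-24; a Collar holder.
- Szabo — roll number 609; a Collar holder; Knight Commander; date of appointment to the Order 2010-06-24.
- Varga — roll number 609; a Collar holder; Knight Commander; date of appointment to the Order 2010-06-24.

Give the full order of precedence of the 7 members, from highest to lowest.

Romero, Castillo, Fontaine, Harlow, Ibarra, Szabo, Varga

By date of appointment to the Order (later first): Romero, Castillo, Fontaine, Harlow, Ibarra, Szabo and Varga (each 2010-06-24).
Romero, Castillo, Fontaine, Harlow, Ibarra, Szabo and Varga all have roll number 609, so the next rule applies.
Romero, Castillo, Fontaine, Harlow, Ibarra, Szabo and Varga are each a Collar holder, so the next rule applies.
Among Romero, Castillo, Fontaine, Harlow, Ibarra, Szabo and Varga, by grade within the Order: Romero (Grand Cross) before Castillo, Fontaine, Harlow, Ibarra, Szabo and Varga (Knight Commander).
Among Castillo, Fontaine, Harlow, Ibarra, Szabo and Varga, alphabetically by surname: Castillo before Fontaine before Harlow before Ibarra before Szabo before Varga.
Full order: Romero, Castillo, Fontaine, Harlow, Ibarra, Szabo, Varga.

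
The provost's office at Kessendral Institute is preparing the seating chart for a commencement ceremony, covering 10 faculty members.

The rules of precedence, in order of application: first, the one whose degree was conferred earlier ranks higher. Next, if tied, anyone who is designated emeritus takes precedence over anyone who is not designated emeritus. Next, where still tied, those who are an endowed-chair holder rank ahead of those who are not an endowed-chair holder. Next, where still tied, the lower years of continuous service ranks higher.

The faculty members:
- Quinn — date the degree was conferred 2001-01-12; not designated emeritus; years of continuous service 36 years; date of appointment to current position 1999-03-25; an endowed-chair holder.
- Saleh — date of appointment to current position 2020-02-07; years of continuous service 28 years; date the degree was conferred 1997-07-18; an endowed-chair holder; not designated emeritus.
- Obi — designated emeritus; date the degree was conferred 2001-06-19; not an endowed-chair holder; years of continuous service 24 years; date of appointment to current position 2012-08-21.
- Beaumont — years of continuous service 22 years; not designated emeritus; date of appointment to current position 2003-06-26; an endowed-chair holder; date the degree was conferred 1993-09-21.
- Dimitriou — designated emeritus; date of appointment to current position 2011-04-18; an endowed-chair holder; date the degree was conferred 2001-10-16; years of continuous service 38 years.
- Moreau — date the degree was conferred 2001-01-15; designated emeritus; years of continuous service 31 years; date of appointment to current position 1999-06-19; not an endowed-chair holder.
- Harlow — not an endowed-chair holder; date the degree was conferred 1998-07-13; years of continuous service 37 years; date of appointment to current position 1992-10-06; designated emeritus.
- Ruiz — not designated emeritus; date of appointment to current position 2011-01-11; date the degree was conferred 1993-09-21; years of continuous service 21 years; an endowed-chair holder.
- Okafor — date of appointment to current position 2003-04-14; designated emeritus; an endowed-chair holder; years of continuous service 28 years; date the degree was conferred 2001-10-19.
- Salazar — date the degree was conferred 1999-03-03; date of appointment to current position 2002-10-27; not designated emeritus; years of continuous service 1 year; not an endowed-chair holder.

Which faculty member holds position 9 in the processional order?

Dimitriou

By date the degree was conferred (earlier first): Ruiz and Beaumont (both 1993-09-21); then Saleh (1997-07-18); then Harlow (1998-07-13); then Salazar (1999-03-03); then Quinn (2001-01-12); then Moreau (2001-01-15); then Obi (2001-06-19); then Dimitriou (2001-10-16); then Okafor (2001-10-19).
Ruiz and Beaumont are each not designated emeritus, so the next rule applies.
Ruiz and Beaumont are each an endowed-chair holder, so the next rule applies.
Among Ruiz and Beaumont, by years of continuous service (lower first): Ruiz (21 years) before Beaumont (22 years).
Order: Ruiz, Beaumont, Saleh, Harlow, Salazar, Quinn, Moreau, Obi, Dimitriou, Okafor.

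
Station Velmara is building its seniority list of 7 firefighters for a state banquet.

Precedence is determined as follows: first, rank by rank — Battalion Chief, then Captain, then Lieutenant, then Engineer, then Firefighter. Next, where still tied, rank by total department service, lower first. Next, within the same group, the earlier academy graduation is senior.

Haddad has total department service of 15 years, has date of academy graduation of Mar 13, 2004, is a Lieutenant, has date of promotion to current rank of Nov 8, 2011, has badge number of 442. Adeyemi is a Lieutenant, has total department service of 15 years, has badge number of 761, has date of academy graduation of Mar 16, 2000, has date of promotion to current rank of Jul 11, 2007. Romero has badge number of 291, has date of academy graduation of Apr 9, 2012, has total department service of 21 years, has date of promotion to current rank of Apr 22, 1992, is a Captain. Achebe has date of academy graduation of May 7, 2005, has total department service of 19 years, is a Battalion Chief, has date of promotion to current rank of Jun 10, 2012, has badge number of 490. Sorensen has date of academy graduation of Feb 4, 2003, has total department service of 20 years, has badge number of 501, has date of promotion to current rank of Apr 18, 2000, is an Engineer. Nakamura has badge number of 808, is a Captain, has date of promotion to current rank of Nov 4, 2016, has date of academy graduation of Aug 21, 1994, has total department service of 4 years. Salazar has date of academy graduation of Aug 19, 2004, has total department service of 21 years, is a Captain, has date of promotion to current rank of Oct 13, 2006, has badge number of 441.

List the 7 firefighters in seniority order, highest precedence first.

By rank: Achebe (Battalion Chief); then Nakamura, Salazar and Romero (Captain); then Adeyemi and Haddad (Lieutenant); then Sorensen (Engineer).
Among Nakamura, Salazar and Romero, by total department service (lower first): Nakamura (4 years) before Salazar and Romero (21 years).
Among Salazar and Romero, by date of academy graduation (earlier first): Salazar (Aug 19, 2004) before Romero (Apr 9, 2012).
Adeyemi and Haddad both have total department service 15 years, so the next rule applies.
Among Adeyemi and Haddad, by date of academy graduation (earlier first): Adeyemi (Mar 16, 2000) before Haddad (Mar 13, 2004).
Full order: Achebe, Nakamura, Salazar, Romero, Adeyemi, Haddad, Sorensen.

Achebe, Nakamura, Salazar, Romero, Adeyemi, Haddad, Sorensen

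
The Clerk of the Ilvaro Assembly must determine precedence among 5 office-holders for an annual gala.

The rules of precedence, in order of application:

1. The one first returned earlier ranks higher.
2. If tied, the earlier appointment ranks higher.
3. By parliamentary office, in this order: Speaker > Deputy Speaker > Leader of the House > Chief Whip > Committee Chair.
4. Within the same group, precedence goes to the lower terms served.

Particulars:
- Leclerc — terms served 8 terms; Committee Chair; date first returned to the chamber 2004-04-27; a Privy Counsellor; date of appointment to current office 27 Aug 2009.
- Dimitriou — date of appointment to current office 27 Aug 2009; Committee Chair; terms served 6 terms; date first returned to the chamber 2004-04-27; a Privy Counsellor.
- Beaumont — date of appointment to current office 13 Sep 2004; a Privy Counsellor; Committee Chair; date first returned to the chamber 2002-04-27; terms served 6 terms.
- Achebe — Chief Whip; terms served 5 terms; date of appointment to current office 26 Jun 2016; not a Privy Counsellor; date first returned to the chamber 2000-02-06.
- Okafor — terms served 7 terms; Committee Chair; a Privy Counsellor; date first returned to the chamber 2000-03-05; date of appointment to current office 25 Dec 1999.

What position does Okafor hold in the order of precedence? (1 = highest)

By date first returned to the chamber (earlier first): Achebe (2000-02-06); then Okafor (2000-03-05); then Beaumont (2002-04-27); then Dimitriou and Leclerc (both 2004-04-27).
Dimitriou and Leclerc both have date of appointment to current office 27 Aug 2009, so the next rule applies.
Dimitriou and Leclerc are each Committee Chair, so the next rule applies.
Among Dimitriou and Leclerc, by terms served (lower first): Dimitriou (6 terms) before Leclerc (8 terms).
Order: Achebe, Okafor, Beaumont, Dimitriou, Leclerc. So position 2.

2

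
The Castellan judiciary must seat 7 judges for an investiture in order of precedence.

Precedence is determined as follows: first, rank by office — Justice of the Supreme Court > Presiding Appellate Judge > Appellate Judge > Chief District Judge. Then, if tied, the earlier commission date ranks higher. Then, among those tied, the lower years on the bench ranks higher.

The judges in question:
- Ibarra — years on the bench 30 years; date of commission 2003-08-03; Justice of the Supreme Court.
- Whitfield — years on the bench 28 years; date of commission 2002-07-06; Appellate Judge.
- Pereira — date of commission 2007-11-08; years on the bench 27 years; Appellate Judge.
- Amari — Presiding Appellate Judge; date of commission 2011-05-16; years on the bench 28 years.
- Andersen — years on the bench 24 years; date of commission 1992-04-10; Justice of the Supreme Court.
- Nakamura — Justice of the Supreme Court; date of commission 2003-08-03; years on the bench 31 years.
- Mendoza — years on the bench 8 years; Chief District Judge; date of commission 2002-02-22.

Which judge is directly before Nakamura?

By office: Andersen, Ibarra and Nakamura (Justice of the Supreme Court); then Amari (Presiding Appellate Judge); then Whitfield and Pereira (Appellate Judge); then Mendoza (Chief District Judge).
Among Andersen, Ibarra and Nakamura, by date of commission (earlier first): Andersen (1992-04-10) before Ibarra and Nakamura (2003-08-03).
Among Ibarra and Nakamura, by years on the bench (lower first): Ibarra (30 years) before Nakamura (31 years).
Among Whitfield and Pereira, by date of commission (earlier first): Whitfield (2002-07-06) before Pereira (2007-11-08).
Order: Andersen, Ibarra, Nakamura, Amari, Whitfield, Pereira, Mendoza.

Ibarra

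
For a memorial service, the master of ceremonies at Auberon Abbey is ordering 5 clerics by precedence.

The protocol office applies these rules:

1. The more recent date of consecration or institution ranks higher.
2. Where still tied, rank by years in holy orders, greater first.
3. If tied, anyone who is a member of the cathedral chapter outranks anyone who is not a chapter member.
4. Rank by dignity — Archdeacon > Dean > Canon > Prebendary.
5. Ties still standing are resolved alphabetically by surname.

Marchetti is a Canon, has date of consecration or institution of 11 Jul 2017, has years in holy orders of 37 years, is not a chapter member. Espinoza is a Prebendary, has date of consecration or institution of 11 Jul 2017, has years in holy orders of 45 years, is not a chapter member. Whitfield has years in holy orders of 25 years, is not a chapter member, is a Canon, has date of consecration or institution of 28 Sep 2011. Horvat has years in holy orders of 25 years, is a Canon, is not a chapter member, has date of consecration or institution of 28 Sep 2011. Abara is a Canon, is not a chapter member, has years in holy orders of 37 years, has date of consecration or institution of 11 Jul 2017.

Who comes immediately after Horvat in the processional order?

By date of consecration or institution (later first): Espinoza, Abara and Marchetti (each 11 Jul 2017); then Horvat and Whitfield (both 28 Sep 2011).
Among Espinoza, Abara and Marchetti, by years in holy orders (higher first): Espinoza (45 years) before Abara and Marchetti (37 years).
Abara and Marchetti are each not a chapter member, so the next rule applies.
Abara and Marchetti are each Canon, so the next rule applies.
Among Abara and Marchetti, alphabetically by surname: Abara before Marchetti.
Horvat and Whitfield both have years in holy orders 25 years, so the next rule applies.
Horvat and Whitfield are each not a chapter member, so the next rule applies.
Horvat and Whitfield are each Canon, so the next rule applies.
Among Horvat and Whitfield, alphabetically by surname: Horvat before Whitfield.
Order: Espinoza, Abara, Marchetti, Horvat, Whitfield.

Whitfield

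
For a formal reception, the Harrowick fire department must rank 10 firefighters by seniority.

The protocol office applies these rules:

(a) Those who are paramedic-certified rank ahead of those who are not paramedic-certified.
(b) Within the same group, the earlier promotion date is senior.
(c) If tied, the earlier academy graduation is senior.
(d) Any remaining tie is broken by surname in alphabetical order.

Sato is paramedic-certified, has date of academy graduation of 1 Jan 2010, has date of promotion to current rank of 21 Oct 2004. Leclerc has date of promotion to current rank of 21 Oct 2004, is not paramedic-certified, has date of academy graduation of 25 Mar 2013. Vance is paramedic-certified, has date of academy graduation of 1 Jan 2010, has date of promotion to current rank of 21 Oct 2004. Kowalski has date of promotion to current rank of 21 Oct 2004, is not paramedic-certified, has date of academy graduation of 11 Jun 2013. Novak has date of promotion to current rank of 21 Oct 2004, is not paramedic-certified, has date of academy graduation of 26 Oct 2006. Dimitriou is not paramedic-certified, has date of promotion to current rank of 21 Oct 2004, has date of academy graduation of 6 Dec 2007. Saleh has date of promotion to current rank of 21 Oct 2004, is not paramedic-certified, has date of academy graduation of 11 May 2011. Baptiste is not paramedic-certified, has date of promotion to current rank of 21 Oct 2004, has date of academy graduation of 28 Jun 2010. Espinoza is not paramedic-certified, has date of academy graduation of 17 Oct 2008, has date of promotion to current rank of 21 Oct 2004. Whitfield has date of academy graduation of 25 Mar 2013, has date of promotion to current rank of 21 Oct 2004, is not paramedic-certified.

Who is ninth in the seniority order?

By the first rule: Sato and Vance (both paramedic-certified); then Novak, Dimitriou, Espinoza, Baptiste, Saleh, Leclerc, Whitfield and Kowalski (each not paramedic-certified).
Sato and Vance both have date of promotion to current rank 21 Oct 2004, so the next rule applies.
Sato and Vance both have date of academy graduation 1 Jan 2010, so the next rule applies.
Among Sato and Vance, alphabetically by surname: Sato before Vance.
Novak, Dimitriou, Espinoza, Baptiste, Saleh, Leclerc, Whitfield and Kowalski all have date of promotion to current rank 21 Oct 2004, so the next rule applies.
Among Novak, Dimitriou, Espinoza, Baptiste, Saleh, Leclerc, Whitfield and Kowalski, by date of academy graduation (earlier first): Novak (26 Oct 2006) before Dimitriou (6 Dec 2007) before Espinoza (17 Oct 2008) before Baptiste (28 Jun 2010) before Saleh (11 May 2011) before Leclerc and Whitfield (25 Mar 2013) before Kowalski (11 Jun 2013).
Among Leclerc and Whitfield, alphabetically by surname: Leclerc before Whitfield.
Order: Sato, Vance, Novak, Dimitriou, Espinoza, Baptiste, Saleh, Leclerc, Whitfield, Kowalski.

Whitfield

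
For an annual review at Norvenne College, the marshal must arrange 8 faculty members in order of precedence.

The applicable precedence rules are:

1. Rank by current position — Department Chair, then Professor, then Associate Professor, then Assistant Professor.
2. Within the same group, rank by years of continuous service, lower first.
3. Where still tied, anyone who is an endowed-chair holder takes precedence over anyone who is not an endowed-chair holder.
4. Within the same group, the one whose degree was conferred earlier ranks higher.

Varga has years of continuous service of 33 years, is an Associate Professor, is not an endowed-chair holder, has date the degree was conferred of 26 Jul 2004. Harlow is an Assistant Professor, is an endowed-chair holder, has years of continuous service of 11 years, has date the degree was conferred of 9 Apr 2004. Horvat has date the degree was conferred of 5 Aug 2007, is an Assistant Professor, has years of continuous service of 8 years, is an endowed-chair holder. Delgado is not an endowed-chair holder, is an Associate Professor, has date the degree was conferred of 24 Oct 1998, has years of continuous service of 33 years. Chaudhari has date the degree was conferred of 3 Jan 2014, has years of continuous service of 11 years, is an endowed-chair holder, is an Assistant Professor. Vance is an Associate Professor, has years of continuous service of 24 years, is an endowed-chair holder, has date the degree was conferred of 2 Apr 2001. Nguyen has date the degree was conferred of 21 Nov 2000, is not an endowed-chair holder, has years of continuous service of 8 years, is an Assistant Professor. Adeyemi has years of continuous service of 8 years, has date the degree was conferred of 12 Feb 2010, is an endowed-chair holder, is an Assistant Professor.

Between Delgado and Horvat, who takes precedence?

Delgado

By current position: Vance, Delgado and Varga (Associate Professor); then Horvat, Adeyemi, Nguyen, Harlow and Chaudhari (Assistant Professor).
Among Vance, Delgado and Varga, by years of continuous service (lower first): Vance (24 years) before Delgado and Varga (33 years).
Delgado and Varga are each not an endowed-chair holder, so the next rule applies.
Among Delgado and Varga, by date the degree was conferred (earlier first): Delgado (24 Oct 1998) before Varga (26 Jul 2004).
Among Horvat, Adeyemi, Nguyen, Harlow and Chaudhari, by years of continuous service (lower first): Horvat, Adeyemi and Nguyen (8 years) before Harlow and Chaudhari (11 years).
Among Horvat, Adeyemi and Nguyen, an endowed-chair holder before not an endowed-chair holder: Horvat and Adeyemi (an endowed-chair holder) before Nguyen (not an endowed-chair holder).
Among Horvat and Adeyemi, by date the degree was conferred (earlier first): Horvat (5 Aug 2007) before Adeyemi (12 Feb 2010).
Harlow and Chaudhari are each an endowed-chair holder, so the next rule applies.
Among Harlow and Chaudhari, by date the degree was conferred (earlier first): Harlow (9 Apr 2004) before Chaudhari (3 Jan 2014).
So Delgado takes precedence.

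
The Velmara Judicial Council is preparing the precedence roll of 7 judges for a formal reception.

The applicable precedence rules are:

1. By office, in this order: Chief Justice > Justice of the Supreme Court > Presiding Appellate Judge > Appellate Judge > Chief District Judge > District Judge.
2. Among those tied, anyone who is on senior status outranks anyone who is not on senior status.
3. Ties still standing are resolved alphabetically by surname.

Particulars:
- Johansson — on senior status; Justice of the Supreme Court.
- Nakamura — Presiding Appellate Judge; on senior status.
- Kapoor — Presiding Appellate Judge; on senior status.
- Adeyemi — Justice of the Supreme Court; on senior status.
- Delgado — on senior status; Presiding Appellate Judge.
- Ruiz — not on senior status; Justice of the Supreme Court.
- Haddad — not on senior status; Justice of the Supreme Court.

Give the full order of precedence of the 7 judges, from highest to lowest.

Adeyemi, Johansson, Haddad, Ruiz, Delgado, Kapoor, Nakamura

By office: Adeyemi, Johansson, Haddad and Ruiz (Justice of the Supreme Court); then Delgado, Kapoor and Nakamura (Presiding Appellate Judge).
Among Adeyemi, Johansson, Haddad and Ruiz, on senior status before not on senior status: Adeyemi and Johansson (on senior status) before Haddad and Ruiz (not on senior status).
Among Adeyemi and Johansson, alphabetically by surname: Adeyemi before Johansson.
Among Haddad and Ruiz, alphabetically by surname: Haddad before Ruiz.
Delgado, Kapoor and Nakamura are each on senior status, so the next rule applies.
Among Delgado, Kapoor and Nakamura, alphabetically by surname: Delgado before Kapoor before Nakamura.
Full order: Adeyemi, Johansson, Haddad, Ruiz, Delgado, Kapoor, Nakamura.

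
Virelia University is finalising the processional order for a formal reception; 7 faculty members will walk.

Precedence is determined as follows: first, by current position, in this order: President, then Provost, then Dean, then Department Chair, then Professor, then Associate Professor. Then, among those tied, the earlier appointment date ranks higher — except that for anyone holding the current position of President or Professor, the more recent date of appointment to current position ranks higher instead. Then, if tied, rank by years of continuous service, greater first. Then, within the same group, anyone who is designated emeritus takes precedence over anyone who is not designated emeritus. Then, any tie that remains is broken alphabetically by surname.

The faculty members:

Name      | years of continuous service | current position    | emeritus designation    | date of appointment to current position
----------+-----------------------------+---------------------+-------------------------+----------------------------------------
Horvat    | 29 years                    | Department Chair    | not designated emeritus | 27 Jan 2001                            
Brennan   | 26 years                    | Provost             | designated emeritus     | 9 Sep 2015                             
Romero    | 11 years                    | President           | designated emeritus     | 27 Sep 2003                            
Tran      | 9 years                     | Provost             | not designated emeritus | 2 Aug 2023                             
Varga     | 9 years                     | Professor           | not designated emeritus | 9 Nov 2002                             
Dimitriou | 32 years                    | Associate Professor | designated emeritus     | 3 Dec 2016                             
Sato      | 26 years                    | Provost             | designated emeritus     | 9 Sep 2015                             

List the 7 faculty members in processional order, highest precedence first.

By current position: Romero (President); then Brennan, Sato and Tran (Provost); then Horvat (Department Chair); then Varga (Professor); then Dimitriou (Associate Professor).
Among Brennan, Sato and Tran, by date of appointment to current position (earlier first): Brennan and Sato (9 Sep 2015) before Tran (2 Aug 2023).
Brennan and Sato both have years of continuous service 26 years, so the next rule applies.
Brennan and Sato are each designated emeritus, so the next rule applies.
Among Brennan and Sato, alphabetically by surname: Brennan before Sato.
Full order: Romero, Brennan, Sato, Tran, Horvat, Varga, Dimitriou.

Romero, Brennan, Sato, Tran, Horvat, Varga, Dimitriou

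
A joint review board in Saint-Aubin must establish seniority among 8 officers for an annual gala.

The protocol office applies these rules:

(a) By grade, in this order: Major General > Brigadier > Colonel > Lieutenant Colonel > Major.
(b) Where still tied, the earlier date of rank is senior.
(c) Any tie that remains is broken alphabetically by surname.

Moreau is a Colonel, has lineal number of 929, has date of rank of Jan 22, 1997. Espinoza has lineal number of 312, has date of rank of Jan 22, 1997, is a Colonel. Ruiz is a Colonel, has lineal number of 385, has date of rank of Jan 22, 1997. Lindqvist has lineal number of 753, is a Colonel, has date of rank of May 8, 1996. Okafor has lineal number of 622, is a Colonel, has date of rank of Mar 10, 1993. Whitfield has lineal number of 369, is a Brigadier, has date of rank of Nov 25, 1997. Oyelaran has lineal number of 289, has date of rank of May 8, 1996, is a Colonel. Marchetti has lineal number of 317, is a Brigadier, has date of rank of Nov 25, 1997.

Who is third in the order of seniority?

By grade: Marchetti and Whitfield (Brigadier); then Okafor, Lindqvist, Oyelaran, Espinoza, Moreau and Ruiz (Colonel).
Marchetti and Whitfield both have date of rank Nov 25, 1997, so the next rule applies.
Among Marchetti and Whitfield, alphabetically by surname: Marchetti before Whitfield.
Among Okafor, Lindqvist, Oyelaran, Espinoza, Moreau and Ruiz, by date of rank (earlier first): Okafor (Mar 10, 1993) before Lindqvist and Oyelaran (May 8, 1996) before Espinoza, Moreau and Ruiz (Jan 22, 1997).
Among Lindqvist and Oyelaran, alphabetically by surname: Lindqvist before Oyelaran.
Among Espinoza, Moreau and Ruiz, alphabetically by surname: Espinoza before Moreau before Ruiz.
Order: Marchetti, Whitfield, Okafor, Lindqvist, Oyelaran, Espinoza, Moreau, Ruiz.

Okafor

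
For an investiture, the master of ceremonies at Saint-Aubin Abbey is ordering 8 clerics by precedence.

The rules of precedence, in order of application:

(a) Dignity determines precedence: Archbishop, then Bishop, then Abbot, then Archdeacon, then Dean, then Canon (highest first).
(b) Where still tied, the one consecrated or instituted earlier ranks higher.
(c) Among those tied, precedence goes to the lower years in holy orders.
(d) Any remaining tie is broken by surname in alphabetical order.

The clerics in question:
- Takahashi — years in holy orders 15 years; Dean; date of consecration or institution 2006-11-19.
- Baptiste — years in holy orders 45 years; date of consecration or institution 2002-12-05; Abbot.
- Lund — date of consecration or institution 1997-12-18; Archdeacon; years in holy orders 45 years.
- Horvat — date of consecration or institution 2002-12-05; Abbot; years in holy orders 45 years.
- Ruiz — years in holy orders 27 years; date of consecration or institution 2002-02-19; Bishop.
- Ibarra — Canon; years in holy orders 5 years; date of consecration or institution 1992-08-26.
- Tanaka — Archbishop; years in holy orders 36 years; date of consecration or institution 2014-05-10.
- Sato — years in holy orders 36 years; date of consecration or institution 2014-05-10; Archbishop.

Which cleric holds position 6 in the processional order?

By dignity: Sato and Tanaka (Archbishop); then Ruiz (Bishop); then Baptiste and Horvat (Abbot); then Lund (Archdeacon); then Takahashi (Dean); then Ibarra (Canon).
Sato and Tanaka both have date of consecration or institution 2014-05-10, so the next rule applies.
Sato and Tanaka both have years in holy orders 36 years, so the next rule applies.
Among Sato and Tanaka, alphabetically by surname: Sato before Tanaka.
Baptiste and Horvat both have date of consecration or institution 2002-12-05, so the next rule applies.
Baptiste and Horvat both have years in holy orders 45 years, so the next rule applies.
Among Baptiste and Horvat, alphabetically by surname: Baptiste before Horvat.
Order: Sato, Tanaka, Ruiz, Baptiste, Horvat, Lund, Takahashi, Ibarra.

Lund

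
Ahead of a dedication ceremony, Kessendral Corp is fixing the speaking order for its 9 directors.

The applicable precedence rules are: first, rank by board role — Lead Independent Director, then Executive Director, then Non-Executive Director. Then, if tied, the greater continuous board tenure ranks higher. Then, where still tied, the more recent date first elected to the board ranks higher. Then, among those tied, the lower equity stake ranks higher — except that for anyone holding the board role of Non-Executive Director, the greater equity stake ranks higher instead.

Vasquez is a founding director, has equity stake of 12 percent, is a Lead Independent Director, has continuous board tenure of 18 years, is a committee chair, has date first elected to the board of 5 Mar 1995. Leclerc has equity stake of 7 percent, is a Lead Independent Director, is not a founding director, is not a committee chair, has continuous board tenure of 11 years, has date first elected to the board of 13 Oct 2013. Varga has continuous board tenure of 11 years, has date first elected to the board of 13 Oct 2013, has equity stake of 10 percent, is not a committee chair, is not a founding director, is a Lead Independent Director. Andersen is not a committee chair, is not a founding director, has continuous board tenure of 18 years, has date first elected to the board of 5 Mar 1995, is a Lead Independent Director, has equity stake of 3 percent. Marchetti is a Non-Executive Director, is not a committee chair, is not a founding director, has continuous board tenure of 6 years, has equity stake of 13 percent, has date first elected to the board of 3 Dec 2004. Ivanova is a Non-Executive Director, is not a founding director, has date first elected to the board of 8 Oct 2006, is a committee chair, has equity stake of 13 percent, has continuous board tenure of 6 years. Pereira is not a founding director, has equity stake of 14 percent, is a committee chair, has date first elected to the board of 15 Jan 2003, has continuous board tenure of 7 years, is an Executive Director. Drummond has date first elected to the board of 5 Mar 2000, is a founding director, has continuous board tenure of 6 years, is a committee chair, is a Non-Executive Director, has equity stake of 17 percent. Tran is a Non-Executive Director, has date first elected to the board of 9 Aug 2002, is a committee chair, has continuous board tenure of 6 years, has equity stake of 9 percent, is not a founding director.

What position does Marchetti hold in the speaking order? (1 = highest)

By board role: Andersen, Vasquez, Leclerc and Varga (Lead Independent Director); then Pereira (Executive Director); then Ivanova, Marchetti, Tran and Drummond (Non-Executive Director).
Among Andersen, Vasquez, Leclerc and Varga, by continuous board tenure (higher first): Andersen and Vasquez (18 years) before Leclerc and Varga (11 years).
Andersen and Vasquez both have date first elected to the board 5 Mar 1995, so the next rule applies.
Among Andersen and Vasquez, by equity stake (lower first): Andersen (3 percent) before Vasquez (12 percent).
Leclerc and Varga both have date first elected to the board 13 Oct 2013, so the next rule applies.
Among Leclerc and Varga, by equity stake (lower first): Leclerc (7 percent) before Varga (10 percent).
Ivanova, Marchetti, Tran and Drummond all have continuous board tenure 6 years, so the next rule applies.
Among Ivanova, Marchetti, Tran and Drummond, by date first elected to the board (later first): Ivanova (8 Oct 2006) before Marchetti (3 Dec 2004) before Tran (9 Aug 2002) before Drummond (5 Mar 2000).
Order: Andersen, Vasquez, Leclerc, Varga, Pereira, Ivanova, Marchetti, Tran, Drummond. So position 7.

7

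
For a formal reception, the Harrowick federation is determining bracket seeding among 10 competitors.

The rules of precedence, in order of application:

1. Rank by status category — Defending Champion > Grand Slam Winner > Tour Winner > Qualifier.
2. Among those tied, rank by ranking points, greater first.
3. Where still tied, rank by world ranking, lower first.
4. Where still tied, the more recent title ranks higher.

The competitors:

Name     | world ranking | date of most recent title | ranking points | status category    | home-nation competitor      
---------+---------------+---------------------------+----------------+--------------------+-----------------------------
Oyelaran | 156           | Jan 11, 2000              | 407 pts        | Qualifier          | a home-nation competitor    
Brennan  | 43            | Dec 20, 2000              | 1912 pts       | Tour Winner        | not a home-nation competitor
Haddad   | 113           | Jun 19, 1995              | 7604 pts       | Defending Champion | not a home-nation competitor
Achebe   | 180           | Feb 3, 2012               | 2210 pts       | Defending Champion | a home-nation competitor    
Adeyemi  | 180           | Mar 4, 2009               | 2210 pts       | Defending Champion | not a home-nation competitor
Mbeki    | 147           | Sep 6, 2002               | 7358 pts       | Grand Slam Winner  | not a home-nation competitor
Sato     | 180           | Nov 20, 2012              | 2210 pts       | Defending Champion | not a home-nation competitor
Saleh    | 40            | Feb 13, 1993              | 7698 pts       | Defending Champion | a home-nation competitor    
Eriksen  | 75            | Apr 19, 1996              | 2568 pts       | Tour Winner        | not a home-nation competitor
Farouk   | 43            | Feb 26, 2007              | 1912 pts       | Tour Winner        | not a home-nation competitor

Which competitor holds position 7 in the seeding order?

Eriksen

By status category: Saleh, Haddad, Sato, Achebe and Adeyemi (Defending Champion); then Mbeki (Grand Slam Winner); then Eriksen, Farouk and Brennan (Tour Winner); then Oyelaran (Qualifier).
Among Saleh, Haddad, Sato, Achebe and Adeyemi, by ranking points (higher first): Saleh (7698 pts) before Haddad (7604 pts) before Sato, Achebe and Adeyemi (2210 pts).
Sato, Achebe and Adeyemi all have world ranking 180, so the next rule applies.
Among Sato, Achebe and Adeyemi, by date of most recent title (later first): Sato (Nov 20, 2012) before Achebe (Feb 3, 2012) before Adeyemi (Mar 4, 2009).
Among Eriksen, Farouk and Brennan, by ranking points (higher first): Eriksen (2568 pts) before Farouk and Brennan (1912 pts).
Farouk and Brennan both have world ranking 43, so the next rule applies.
Among Farouk and Brennan, by date of most recent title (later first): Farouk (Feb 26, 2007) before Brennan (Dec 20, 2000).
Order: Saleh, Haddad, Sato, Achebe, Adeyemi, Mbeki, Eriksen, Farouk, Brennan, Oyelaran.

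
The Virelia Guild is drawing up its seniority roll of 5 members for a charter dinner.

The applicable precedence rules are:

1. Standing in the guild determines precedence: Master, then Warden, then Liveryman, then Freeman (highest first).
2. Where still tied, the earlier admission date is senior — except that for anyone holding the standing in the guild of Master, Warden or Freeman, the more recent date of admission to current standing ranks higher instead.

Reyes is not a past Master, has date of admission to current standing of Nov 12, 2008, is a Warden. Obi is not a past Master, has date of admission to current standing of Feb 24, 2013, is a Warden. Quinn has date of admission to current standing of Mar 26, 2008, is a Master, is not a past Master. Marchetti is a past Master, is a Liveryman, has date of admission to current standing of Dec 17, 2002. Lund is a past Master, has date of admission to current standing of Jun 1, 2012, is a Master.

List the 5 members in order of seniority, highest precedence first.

Lund, Quinn, Obi, Reyes, Marchetti

By standing in the guild: Lund and Quinn (Master); then Obi and Reyes (Warden); then Marchetti (Liveryman).
Among Lund and Quinn, by date of admission to current standing (later first) (reversed rule for this group): Lund (Jun 1, 2012) before Quinn (Mar 26, 2008).
Among Obi and Reyes, by date of admission to current standing (later first) (reversed rule for this group): Obi (Feb 24, 2013) before Reyes (Nov 12, 2008).
Full order: Lund, Quinn, Obi, Reyes, Marchetti.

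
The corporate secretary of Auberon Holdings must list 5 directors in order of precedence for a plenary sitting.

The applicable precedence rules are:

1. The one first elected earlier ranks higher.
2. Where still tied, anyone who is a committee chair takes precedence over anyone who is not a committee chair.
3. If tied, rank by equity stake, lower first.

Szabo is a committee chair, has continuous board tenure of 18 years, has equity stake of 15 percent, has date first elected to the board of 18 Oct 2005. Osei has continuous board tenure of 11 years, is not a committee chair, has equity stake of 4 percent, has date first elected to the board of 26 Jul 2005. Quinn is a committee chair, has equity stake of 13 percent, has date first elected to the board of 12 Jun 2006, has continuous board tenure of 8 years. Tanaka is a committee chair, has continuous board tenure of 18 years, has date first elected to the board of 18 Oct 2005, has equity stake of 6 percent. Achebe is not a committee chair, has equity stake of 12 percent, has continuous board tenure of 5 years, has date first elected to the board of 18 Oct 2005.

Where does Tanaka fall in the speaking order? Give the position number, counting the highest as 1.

By date first elected to the board (earlier first): Osei (26 Jul 2005); then Tanaka, Szabo and Achebe (each 18 Oct 2005); then Quinn (12 Jun 2006).
Among Tanaka, Szabo and Achebe, a committee chair before not a committee chair: Tanaka and Szabo (a committee chair) before Achebe (not a committee chair).
Among Tanaka and Szabo, by equity stake (lower first): Tanaka (6 percent) before Szabo (15 percent).
Order: Osei, Tanaka, Szabo, Achebe, Quinn. So position 2.

2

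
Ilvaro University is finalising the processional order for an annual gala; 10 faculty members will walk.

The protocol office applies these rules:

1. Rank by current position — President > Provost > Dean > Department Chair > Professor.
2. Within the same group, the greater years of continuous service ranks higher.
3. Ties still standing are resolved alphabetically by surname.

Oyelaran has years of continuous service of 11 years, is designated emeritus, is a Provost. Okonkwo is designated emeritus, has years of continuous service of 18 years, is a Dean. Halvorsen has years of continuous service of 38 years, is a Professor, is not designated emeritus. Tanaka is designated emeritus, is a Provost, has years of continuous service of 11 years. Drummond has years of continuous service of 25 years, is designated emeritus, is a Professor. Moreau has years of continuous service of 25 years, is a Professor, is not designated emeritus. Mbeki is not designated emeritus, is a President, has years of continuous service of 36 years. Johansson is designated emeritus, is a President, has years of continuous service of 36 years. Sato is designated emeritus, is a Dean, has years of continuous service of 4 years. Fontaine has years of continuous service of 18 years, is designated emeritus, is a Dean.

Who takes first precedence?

Johansson

By current position: Johansson and Mbeki (President); then Oyelaran and Tanaka (Provost); then Fontaine, Okonkwo and Sato (Dean); then Halvorsen, Drummond and Moreau (Professor).
Johansson and Mbeki both have years of continuous service 36 years, so the next rule applies.
Among Johansson and Mbeki, alphabetically by surname: Johansson before Mbeki.
Oyelaran and Tanaka both have years of continuous service 11 years, so the next rule applies.
Among Oyelaran and Tanaka, alphabetically by surname: Oyelaran before Tanaka.
Among Fontaine, Okonkwo and Sato, by years of continuous service (higher first): Fontaine and Okonkwo (18 years) before Sato (4 years).
Among Fontaine and Okonkwo, alphabetically by surname: Fontaine before Okonkwo.
Among Halvorsen, Drummond and Moreau, by years of continuous service (higher first): Halvorsen (38 years) before Drummond and Moreau (25 years).
Among Drummond and Moreau, alphabetically by surname: Drummond before Moreau.
Order: Johansson, Mbeki, Oyelaran, Tanaka, Fontaine, Okonkwo, Sato, Halvorsen, Drummond, Moreau.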